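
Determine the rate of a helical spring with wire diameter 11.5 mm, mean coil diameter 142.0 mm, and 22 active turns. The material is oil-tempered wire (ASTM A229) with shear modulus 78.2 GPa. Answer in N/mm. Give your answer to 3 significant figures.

k = Gd⁴/(8D³N_a) = (78.2×10³ × 11.5⁴) / (8 × 142.0³ × 22)
  = 1.36772e+09 / 5.03939e+08 = 2.7141 N/mm

2.71 N/mm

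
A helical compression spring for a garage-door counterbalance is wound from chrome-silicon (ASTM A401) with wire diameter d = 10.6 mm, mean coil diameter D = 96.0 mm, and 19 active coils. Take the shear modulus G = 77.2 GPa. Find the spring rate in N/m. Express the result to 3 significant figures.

7250 N/m

k = Gd⁴/(8D³N_a) = (77.2×10³ × 10.6⁴) / (8 × 96.0³ × 19)
  = 9.74632e+08 / 1.3448e+08 = 7.2474 N/mm = 7247.4 N/m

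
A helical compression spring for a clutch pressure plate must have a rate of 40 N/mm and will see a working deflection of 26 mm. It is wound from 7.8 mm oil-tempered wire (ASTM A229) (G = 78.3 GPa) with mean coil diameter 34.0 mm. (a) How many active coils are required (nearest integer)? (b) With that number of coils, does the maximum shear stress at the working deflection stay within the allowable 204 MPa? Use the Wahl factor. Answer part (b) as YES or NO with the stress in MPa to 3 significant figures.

(a) 23 coils; (b) NO, τ_max = 259 MPa

N_a = Gd⁴/(8D³k) = (78.3×10³)(7.8⁴)/(8·34.0³·40) = 23.04 → N_a = 23
Actual rate k = Gd⁴/(8D³·23) = 40.076 N/mm
Working load F = kδ = 40.076·26 = 1042 N
C = 34.0/7.8 = 4.3590; K_W = (4C−1)/(4C−4)+0.615/C = 1.3644
τ_max = K_W·8FD/(πd³) = 1.3644·190.11 = 259.37 MPa
τ_max > 204 MPa → exceeds allowable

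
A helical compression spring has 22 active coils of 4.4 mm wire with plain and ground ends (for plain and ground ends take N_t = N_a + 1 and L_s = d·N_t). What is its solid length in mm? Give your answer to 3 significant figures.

plain and ground ends: N_t = N_a + 1 = 22 + 1 = 23
L_s = d·N_t = 4.4 × 23 = 101.2 mm

101 mm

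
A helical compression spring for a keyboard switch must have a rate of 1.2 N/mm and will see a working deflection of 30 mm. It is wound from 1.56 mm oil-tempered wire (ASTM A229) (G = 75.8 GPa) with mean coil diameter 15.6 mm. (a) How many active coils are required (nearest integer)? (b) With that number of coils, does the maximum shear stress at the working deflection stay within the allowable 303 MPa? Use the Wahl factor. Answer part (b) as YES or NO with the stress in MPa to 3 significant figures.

N_a = Gd⁴/(8D³k) = (75.8×10³)(1.56⁴)/(8·15.6³·1.2) = 12.32 → N_a = 12
Actual rate k = Gd⁴/(8D³·12) = 1.2318 N/mm
Working load F = kδ = 1.2318·30 = 36.953 N
C = 15.6/1.56 = 10.0000; K_W = (4C−1)/(4C−4)+0.615/C = 1.1448
τ_max = K_W·8FD/(πd³) = 1.1448·386.66 = 442.67 MPa
τ_max > 303 MPa → exceeds allowable

(a) 12 coils; (b) NO, τ_max = 443 MPa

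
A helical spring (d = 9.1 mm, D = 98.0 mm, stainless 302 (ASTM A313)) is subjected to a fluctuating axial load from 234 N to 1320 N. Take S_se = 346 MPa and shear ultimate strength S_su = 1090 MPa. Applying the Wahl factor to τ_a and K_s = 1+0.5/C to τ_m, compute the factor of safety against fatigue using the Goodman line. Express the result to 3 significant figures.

1.20

C = D/d = 98.0/9.1 = 10.7692; K_W = (4C−1)/(4C−4)+0.615/C = 1.1339; K_s = 1+0.5/C = 1.0464
F_a = (F_max−F_min)/2 = 543 N; F_m = (F_max+F_min)/2 = 777 N
τ_a = K_W·8F_aD/(πd³) = 1.1339 × 179.82 = 203.9 MPa
τ_m = K_s·8F_mD/(πd³) = 1.0464 × 257.31 = 269.26 MPa
Goodman: 1/n_f = τ_a/S_se + τ_m/S_su = 203.9/346 + 269.26/1090 = 0.58929 + 0.24703 = 0.83632
n_f = 1/0.83632 = 1.196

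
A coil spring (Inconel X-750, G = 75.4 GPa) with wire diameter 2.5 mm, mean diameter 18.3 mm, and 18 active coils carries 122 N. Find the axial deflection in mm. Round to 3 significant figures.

36.6 mm

k = Gd⁴/(8D³N_a) = (75.4×10³)(2.5⁴)/(8·18.3³·18) = 3.3375 N/mm
δ = F/k = 122 / 3.3375 = 36.555 mm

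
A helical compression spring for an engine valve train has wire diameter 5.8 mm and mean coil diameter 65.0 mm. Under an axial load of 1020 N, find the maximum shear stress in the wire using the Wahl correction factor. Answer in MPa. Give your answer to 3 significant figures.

976 MPa

Spring index C = D/d = 65.0/5.8 = 11.2069
K_W = (4C−1)/(4C−4) + 0.615/C = 43.828/40.828 + 0.0549 = 1.1284
τ₀ = 8FD/(πd³) = 8·1020·65.0/(π·5.8³) = 530400/612.96 = 865.31 MPa
τ_max = K·τ₀ = 1.1284 × 865.31 = 976.37 MPa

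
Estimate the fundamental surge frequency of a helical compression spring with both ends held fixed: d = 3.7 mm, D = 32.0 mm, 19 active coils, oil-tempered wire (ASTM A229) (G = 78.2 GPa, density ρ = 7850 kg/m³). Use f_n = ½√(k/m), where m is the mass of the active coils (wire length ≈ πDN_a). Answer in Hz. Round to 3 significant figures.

k = Gd⁴/(8D³N_a) = (78.2×10³)(3.7⁴)/(8·32.0³·19) = 2.9425 N/mm = 2942.5 N/m
Wire length L = πDN_a = π·32.0·19 = 1910.1 mm
m = ρ·(πd²/4)·L = 7850 × 10.752×10⁻⁶ m² × 1.9101 m = 0.16122 kg
f_n = ½√(k/m) = 0.5·√(2942.5/0.16122) = 0.5·√(18252) = 67.549 Hz

67.5 Hz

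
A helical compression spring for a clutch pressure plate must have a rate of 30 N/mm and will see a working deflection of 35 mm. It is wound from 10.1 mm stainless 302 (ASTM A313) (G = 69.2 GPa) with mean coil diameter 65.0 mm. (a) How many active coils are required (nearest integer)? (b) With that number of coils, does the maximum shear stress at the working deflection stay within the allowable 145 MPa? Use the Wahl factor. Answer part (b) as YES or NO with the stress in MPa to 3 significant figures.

(a) 11 coils; (b) NO, τ_max = 207 MPa

N_a = Gd⁴/(8D³k) = (69.2×10³)(10.1⁴)/(8·65.0³·30) = 10.93 → N_a = 11
Actual rate k = Gd⁴/(8D³·11) = 29.797 N/mm
Working load F = kδ = 29.797·35 = 1042.9 N
C = 65.0/10.1 = 6.4356; K_W = (4C−1)/(4C−4)+0.615/C = 1.2335
τ_max = K_W·8FD/(πd³) = 1.2335·167.54 = 206.67 MPa
τ_max > 145 MPa → exceeds allowable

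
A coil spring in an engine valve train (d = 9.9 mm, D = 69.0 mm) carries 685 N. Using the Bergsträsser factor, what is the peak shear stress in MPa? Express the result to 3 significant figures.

Spring index C = D/d = 69.0/9.9 = 6.9697
K_B = (4C+2)/(4C−3) = 29.879/24.879 = 1.2010
τ₀ = 8FD/(πd³) = 8·685·69.0/(π·9.9³) = 378120/3048.3 = 124.04 MPa
τ_max = K·τ₀ = 1.2010 × 124.04 = 148.97 MPa

149 MPa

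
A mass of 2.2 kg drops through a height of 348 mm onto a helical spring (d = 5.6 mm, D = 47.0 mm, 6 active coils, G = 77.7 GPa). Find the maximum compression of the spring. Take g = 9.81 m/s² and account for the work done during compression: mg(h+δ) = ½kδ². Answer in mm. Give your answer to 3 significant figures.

32.7 mm

k = Gd⁴/(8D³N_a) = (77.7×10³)(5.6⁴)/(8·47.0³·6) = 15.333 N/mm
W = mg = 2.2 × 9.81 = 21.582 N
½kδ² − Wδ − Wh = 0 → δ = (W + √(W² + 2kWh))/k
δ = (21.582 + √(465.78 + 230324))/15.333 = (21.582 + 480.41)/15.333 = 32.738 mm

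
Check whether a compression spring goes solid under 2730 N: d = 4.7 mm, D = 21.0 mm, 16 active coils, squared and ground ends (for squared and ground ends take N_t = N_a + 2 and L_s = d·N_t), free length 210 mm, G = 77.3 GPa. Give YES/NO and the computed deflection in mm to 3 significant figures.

k = Gd⁴/(8D³N_a) = (77.3×10³)(4.7⁴)/(8·21.0³·16) = 31.82 N/mm
N_t = 18; L_s = 4.7·18 = 84.6 mm; δ_solid = L₀ − L_s = 210 − 84.6 = 125.4 mm
δ = F/k = 2730/31.82 = 85.795 mm
δ < δ_solid → spring does not go solid

NO, δ = 85.8 mm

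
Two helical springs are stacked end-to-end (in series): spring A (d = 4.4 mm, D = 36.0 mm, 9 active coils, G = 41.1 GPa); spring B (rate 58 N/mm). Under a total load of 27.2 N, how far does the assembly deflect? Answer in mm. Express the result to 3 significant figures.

k_A = Gd⁴/(8D³N_a) = (41.1×10³)(4.4⁴)/(8·36.0³·9) = 4.5858 N/mm
Series: 1/k_eq = 1/4.5858 + 1/58 = 0.23531; k_eq = 4.2498 N/mm
δ = F/k_eq = 27.2/4.2498 = 6.4004 mm

6.40 mm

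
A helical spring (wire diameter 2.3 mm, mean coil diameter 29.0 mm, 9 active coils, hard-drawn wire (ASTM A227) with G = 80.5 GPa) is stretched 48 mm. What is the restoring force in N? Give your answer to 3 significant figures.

k = Gd⁴/(8D³N_a) = (80.5×10³)(2.3⁴)/(8·29.0³·9) = 1.2829 N/mm
F = k·δ = 1.2829 × 48 = 61.577 N

61.6 N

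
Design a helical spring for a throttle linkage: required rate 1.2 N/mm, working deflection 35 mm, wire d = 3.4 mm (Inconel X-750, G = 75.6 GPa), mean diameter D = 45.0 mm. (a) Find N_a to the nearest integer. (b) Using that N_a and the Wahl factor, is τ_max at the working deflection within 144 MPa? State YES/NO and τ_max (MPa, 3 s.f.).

(a) 12 coils; (b) YES, τ_max = 131 MPa

N_a = Gd⁴/(8D³k) = (75.6×10³)(3.4⁴)/(8·45.0³·1.2) = 11.55 → N_a = 12
Actual rate k = Gd⁴/(8D³·12) = 1.1549 N/mm
Working load F = kδ = 1.1549·35 = 40.42 N
C = 45.0/3.4 = 13.2353; K_W = (4C−1)/(4C−4)+0.615/C = 1.1078
τ_max = K_W·8FD/(πd³) = 1.1078·117.85 = 130.54 MPa
τ_max ≤ 144 MPa → acceptable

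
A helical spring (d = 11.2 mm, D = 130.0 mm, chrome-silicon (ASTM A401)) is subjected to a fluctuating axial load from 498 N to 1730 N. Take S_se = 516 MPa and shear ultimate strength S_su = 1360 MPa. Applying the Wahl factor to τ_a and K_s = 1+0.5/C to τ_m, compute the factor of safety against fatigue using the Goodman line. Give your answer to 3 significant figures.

1.93

C = D/d = 130.0/11.2 = 11.6071; K_W = (4C−1)/(4C−4)+0.615/C = 1.1237; K_s = 1+0.5/C = 1.0431
F_a = (F_max−F_min)/2 = 616 N; F_m = (F_max+F_min)/2 = 1114 N
τ_a = K_W·8F_aD/(πd³) = 1.1237 × 145.15 = 163.1 MPa
τ_m = K_s·8F_mD/(πd³) = 1.0431 × 262.49 = 273.8 MPa
Goodman: 1/n_f = τ_a/S_se + τ_m/S_su = 163.1/516 + 273.8/1360 = 0.31609 + 0.20132 = 0.51741
n_f = 1/0.51741 = 1.933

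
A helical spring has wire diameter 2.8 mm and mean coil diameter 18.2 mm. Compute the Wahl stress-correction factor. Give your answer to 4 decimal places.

1.2310

C = D/d = 18.2/2.8 = 6.5000
K_W = (4C−1)/(4C−4) + 0.615/C = 25.000/22.000 + 0.0946 = 1.2310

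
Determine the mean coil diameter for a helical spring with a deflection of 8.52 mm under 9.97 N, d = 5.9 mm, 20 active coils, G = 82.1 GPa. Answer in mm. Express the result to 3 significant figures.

81.0 mm

Required rate k = F/δ = 9.97/8.52 = 1.1702 N/mm
D = (Gd⁴/(8N_a·k))^(1/3) = (82.1×10³·5.9⁴/(8·20·1.1702))^(1/3)
  = (531344)^(1/3) = 80.9951 mm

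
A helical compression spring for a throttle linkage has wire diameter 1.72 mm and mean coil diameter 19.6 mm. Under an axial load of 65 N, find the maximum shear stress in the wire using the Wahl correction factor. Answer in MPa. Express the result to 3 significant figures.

718 MPa

Spring index C = D/d = 19.6/1.72 = 11.3953
K_W = (4C−1)/(4C−4) + 0.615/C = 44.581/41.581 + 0.0540 = 1.1261
τ₀ = 8FD/(πd³) = 8·65·19.6/(π·1.72³) = 10192/15.986 = 637.56 MPa
τ_max = K·τ₀ = 1.1261 × 637.56 = 717.97 MPa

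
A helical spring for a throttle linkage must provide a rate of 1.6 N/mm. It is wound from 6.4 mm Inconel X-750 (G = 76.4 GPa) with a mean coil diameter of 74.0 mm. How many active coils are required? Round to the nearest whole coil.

25

N_a = Gd⁴/(8D³k) = (76.4×10³ × 6.4⁴)/(8 × 74.0³ × 1.6)
    = 1.28178e+08 / 5.18687e+06 = 24.71 → 25 coils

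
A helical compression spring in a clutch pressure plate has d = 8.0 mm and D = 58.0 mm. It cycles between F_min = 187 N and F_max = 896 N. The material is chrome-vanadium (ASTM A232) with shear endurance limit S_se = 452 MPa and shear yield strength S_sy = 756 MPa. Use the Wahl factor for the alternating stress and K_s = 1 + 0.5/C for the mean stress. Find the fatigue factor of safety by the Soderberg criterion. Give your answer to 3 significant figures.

2.03

C = D/d = 58.0/8.0 = 7.2500; K_W = (4C−1)/(4C−4)+0.615/C = 1.2048; K_s = 1+0.5/C = 1.0690
F_a = (F_max−F_min)/2 = 354.5 N; F_m = (F_max+F_min)/2 = 541.5 N
τ_a = K_W·8F_aD/(πd³) = 1.2048 × 102.26 = 123.21 MPa
τ_m = K_s·8F_mD/(πd³) = 1.0690 × 156.21 = 166.98 MPa
Soderberg: 1/n_f = τ_a/S_se + τ_m/S_sy = 123.21/452 + 166.98/756 = 0.27258 + 0.22087 = 0.49346
n_f = 1/0.49346 = 2.027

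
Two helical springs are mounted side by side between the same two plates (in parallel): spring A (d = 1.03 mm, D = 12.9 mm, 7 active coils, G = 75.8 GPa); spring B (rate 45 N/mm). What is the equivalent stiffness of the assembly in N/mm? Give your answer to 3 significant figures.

k_A = Gd⁴/(8D³N_a) = (75.8×10³)(1.03⁴)/(8·12.9³·7) = 0.70968 N/mm
Parallel: k_eq = 0.70968 + 45 = 45.71 N/mm

45.7 N/mm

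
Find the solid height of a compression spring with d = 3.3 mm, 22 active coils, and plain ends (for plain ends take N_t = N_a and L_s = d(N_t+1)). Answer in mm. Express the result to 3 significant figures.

75.9 mm

plain ends: N_t = N_a = 22
L_s = d·(N_t+1) = 3.3 × 23 = 75.9 mm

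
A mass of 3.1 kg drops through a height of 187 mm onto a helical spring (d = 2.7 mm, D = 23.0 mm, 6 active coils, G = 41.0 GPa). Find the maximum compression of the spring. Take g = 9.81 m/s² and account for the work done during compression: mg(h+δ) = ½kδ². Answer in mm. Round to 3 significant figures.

k = Gd⁴/(8D³N_a) = (41.0×10³)(2.7⁴)/(8·23.0³·6) = 3.7309 N/mm
W = mg = 3.1 × 9.81 = 30.411 N
½kδ² − Wδ − Wh = 0 → δ = (W + √(W² + 2kWh))/k
δ = (30.411 + √(924.83 + 42434.2))/3.7309 = (30.411 + 208.23)/3.7309 = 63.963 mm

64.0 mm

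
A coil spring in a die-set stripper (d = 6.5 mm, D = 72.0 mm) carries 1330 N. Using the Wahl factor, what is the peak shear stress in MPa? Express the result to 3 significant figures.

1000 MPa

Spring index C = D/d = 72.0/6.5 = 11.0769
K_W = (4C−1)/(4C−4) + 0.615/C = 43.308/40.308 + 0.0555 = 1.1299
τ₀ = 8FD/(πd³) = 8·1330·72.0/(π·6.5³) = 766080/862.76 = 887.94 MPa
τ_max = K·τ₀ = 1.1299 × 887.94 = 1003.3 MPa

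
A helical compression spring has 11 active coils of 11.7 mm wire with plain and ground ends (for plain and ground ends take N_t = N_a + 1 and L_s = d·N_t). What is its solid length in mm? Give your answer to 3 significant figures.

140 mm

plain and ground ends: N_t = N_a + 1 = 11 + 1 = 12
L_s = d·N_t = 11.7 × 12 = 140.4 mm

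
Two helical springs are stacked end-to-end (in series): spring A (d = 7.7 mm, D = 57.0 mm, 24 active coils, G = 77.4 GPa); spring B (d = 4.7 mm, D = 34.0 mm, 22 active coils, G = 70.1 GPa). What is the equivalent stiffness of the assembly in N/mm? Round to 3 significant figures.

3.00 N/mm

k_A = Gd⁴/(8D³N_a) = (77.4×10³)(7.7⁴)/(8·57.0³·24) = 7.6521 N/mm
k_B = Gd⁴/(8D³N_a) = (70.1×10³)(4.7⁴)/(8·34.0³·22) = 4.9449 N/mm
Series: 1/k_eq = 1/7.6521 + 1/4.9449 = 0.33291; k_eq = 3.0038 N/mm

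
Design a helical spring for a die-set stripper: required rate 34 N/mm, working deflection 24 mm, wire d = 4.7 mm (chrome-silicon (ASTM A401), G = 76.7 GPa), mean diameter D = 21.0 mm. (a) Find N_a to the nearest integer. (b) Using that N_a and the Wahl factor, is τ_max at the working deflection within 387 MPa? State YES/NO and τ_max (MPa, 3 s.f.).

(a) 15 coils; (b) NO, τ_max = 564 MPa

N_a = Gd⁴/(8D³k) = (76.7×10³)(4.7⁴)/(8·21.0³·34) = 14.86 → N_a = 15
Actual rate k = Gd⁴/(8D³·15) = 33.678 N/mm
Working load F = kδ = 33.678·24 = 808.27 N
C = 21.0/4.7 = 4.4681; K_W = (4C−1)/(4C−4)+0.615/C = 1.3539
τ_max = K_W·8FD/(πd³) = 1.3539·416.32 = 563.65 MPa
τ_max > 387 MPa → exceeds allowable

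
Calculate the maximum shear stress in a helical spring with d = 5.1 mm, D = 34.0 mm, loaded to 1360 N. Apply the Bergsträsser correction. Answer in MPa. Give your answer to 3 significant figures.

1080 MPa

Spring index C = D/d = 34.0/5.1 = 6.6667
K_B = (4C+2)/(4C−3) = 28.667/23.667 = 1.2113
τ₀ = 8FD/(πd³) = 8·1360·34.0/(π·5.1³) = 369920/416.74 = 887.66 MPa
τ_max = K·τ₀ = 1.2113 × 887.66 = 1075.2 MPa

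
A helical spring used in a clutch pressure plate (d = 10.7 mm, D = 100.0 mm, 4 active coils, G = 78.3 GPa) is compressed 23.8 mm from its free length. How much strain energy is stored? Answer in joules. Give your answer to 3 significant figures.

9.08 J

k = Gd⁴/(8D³N_a) = (78.3×10³)(10.7⁴)/(8·100.0³·4) = 32.074 N/mm
U = ½kδ² = 0.5 × 32.074 × 23.8² = 9083.9 N·mm = 9.0839 J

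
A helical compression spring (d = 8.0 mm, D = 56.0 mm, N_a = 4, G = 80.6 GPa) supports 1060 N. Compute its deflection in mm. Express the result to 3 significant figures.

18.0 mm

k = Gd⁴/(8D³N_a) = (80.6×10³)(8.0⁴)/(8·56.0³·4) = 58.746 N/mm
δ = F/k = 1060 / 58.746 = 18.044 mm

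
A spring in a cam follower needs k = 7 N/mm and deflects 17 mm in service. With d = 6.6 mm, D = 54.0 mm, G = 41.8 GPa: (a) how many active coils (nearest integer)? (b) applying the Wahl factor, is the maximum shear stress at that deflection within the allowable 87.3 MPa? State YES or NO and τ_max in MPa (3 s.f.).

(a) 9 coils; (b) YES, τ_max = 67.1 MPa

N_a = Gd⁴/(8D³k) = (41.8×10³)(6.6⁴)/(8·54.0³·7) = 8.995 → N_a = 9
Actual rate k = Gd⁴/(8D³·9) = 6.9958 N/mm
Working load F = kδ = 6.9958·17 = 118.93 N
C = 54.0/6.6 = 8.1818; K_W = (4C−1)/(4C−4)+0.615/C = 1.1796
τ_max = K_W·8FD/(πd³) = 1.1796·56.884 = 67.1 MPa
τ_max ≤ 87.3 MPa → acceptable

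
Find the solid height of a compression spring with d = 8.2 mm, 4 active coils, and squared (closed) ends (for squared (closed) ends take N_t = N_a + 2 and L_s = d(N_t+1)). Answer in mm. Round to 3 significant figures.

57.4 mm

squared (closed) ends: N_t = N_a + 2 = 4 + 2 = 6
L_s = d·(N_t+1) = 8.2 × 7 = 57.4 mm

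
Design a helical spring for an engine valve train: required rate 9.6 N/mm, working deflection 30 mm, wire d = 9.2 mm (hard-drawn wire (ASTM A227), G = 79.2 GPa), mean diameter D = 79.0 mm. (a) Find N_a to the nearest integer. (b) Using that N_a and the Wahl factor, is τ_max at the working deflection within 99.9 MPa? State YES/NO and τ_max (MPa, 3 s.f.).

(a) 15 coils; (b) YES, τ_max = 87.0 MPa

N_a = Gd⁴/(8D³k) = (79.2×10³)(9.2⁴)/(8·79.0³·9.6) = 14.98 → N_a = 15
Actual rate k = Gd⁴/(8D³·15) = 9.5899 N/mm
Working load F = kδ = 9.5899·30 = 287.7 N
C = 79.0/9.2 = 8.5870; K_W = (4C−1)/(4C−4)+0.615/C = 1.1705
τ_max = K_W·8FD/(πd³) = 1.1705·74.326 = 86.996 MPa
τ_max ≤ 99.9 MPa → acceptable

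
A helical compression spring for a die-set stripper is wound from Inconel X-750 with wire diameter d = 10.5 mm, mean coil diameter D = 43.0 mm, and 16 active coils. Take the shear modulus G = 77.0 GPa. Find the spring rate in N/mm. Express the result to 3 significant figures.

92.0 N/mm

k = Gd⁴/(8D³N_a) = (77.0×10³ × 10.5⁴) / (8 × 43.0³ × 16)
  = 9.3594e+08 / 1.01769e+07 = 91.967 N/mm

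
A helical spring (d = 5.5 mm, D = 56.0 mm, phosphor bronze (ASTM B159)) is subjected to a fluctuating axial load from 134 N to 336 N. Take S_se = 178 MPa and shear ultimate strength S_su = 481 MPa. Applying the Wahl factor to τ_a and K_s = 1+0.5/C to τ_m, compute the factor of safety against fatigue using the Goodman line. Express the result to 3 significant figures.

1.01

C = D/d = 56.0/5.5 = 10.1818; K_W = (4C−1)/(4C−4)+0.615/C = 1.1421; K_s = 1+0.5/C = 1.0491
F_a = (F_max−F_min)/2 = 101 N; F_m = (F_max+F_min)/2 = 235 N
τ_a = K_W·8F_aD/(πd³) = 1.1421 × 86.569 = 98.869 MPa
τ_m = K_s·8F_mD/(πd³) = 1.0491 × 201.42 = 211.31 MPa
Goodman: 1/n_f = τ_a/S_se + τ_m/S_su = 98.869/178 + 211.31/481 = 0.55544 + 0.43932 = 0.99477
n_f = 1/0.99477 = 1.005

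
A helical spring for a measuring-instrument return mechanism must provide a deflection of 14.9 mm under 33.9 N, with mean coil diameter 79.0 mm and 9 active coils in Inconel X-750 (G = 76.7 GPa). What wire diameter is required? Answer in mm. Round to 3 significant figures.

Required rate k = F/δ = 33.9/14.9 = 2.2752 N/mm
d = (8D³N_a·k / G)^(1/4) = (8·79.0³·9·2.2752 / (76.7×10³))^0.25
  = (1053)^0.25 = 5.6965 mm

5.70 mm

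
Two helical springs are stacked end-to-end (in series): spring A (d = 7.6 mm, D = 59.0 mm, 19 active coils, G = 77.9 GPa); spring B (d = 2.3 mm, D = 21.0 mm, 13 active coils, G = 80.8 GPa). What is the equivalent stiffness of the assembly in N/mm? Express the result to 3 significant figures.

1.83 N/mm

k_A = Gd⁴/(8D³N_a) = (77.9×10³)(7.6⁴)/(8·59.0³·19) = 8.3252 N/mm
k_B = Gd⁴/(8D³N_a) = (80.8×10³)(2.3⁴)/(8·21.0³·13) = 2.3476 N/mm
Series: 1/k_eq = 1/8.3252 + 1/2.3476 = 0.54608; k_eq = 1.8312 N/mm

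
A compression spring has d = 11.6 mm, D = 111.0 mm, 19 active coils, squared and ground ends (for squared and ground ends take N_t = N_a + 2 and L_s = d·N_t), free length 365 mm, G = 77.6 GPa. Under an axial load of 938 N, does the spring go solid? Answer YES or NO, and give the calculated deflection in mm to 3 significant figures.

YES, δ = 139 mm

k = Gd⁴/(8D³N_a) = (77.6×10³)(11.6⁴)/(8·111.0³·19) = 6.759 N/mm
N_t = 21; L_s = 11.6·21 = 243.6 mm; δ_solid = L₀ − L_s = 365 − 243.6 = 121.4 mm
δ = F/k = 938/6.759 = 138.78 mm
δ ≥ δ_solid → spring goes solid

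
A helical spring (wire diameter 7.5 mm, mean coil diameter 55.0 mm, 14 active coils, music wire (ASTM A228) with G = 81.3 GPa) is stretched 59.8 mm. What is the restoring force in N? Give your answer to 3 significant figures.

826 N

k = Gd⁴/(8D³N_a) = (81.3×10³)(7.5⁴)/(8·55.0³·14) = 13.805 N/mm
F = k·δ = 13.805 × 59.8 = 825.53 N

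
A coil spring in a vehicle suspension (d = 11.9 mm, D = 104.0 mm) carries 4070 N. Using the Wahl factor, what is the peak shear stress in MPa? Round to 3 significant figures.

747 MPa

Spring index C = D/d = 104.0/11.9 = 8.7395
K_W = (4C−1)/(4C−4) + 0.615/C = 33.958/30.958 + 0.0704 = 1.1673
τ₀ = 8FD/(πd³) = 8·4070·104.0/(π·11.9³) = 3.38624e+06/5294.1 = 639.63 MPa
τ_max = K·τ₀ = 1.1673 × 639.63 = 746.62 MPa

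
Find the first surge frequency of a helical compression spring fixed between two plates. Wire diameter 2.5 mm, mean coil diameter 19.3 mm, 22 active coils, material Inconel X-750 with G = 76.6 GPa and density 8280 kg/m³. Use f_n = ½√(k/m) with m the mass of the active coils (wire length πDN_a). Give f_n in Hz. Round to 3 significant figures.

k = Gd⁴/(8D³N_a) = (76.6×10³)(2.5⁴)/(8·19.3³·22) = 2.3649 N/mm = 2364.9 N/m
Wire length L = πDN_a = π·19.3·22 = 1333.9 mm
m = ρ·(πd²/4)·L = 8280 × 4.9087×10⁻⁶ m² × 1.3339 m = 0.054216 kg
f_n = ½√(k/m) = 0.5·√(2364.9/0.054216) = 0.5·√(43619) = 104.43 Hz

104 Hz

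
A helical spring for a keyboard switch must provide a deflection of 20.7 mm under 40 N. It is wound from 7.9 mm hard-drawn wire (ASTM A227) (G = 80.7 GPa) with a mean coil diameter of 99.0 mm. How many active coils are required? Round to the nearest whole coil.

Required rate k = F/δ = 40/20.7 = 1.9324 N/mm
N_a = Gd⁴/(8D³k) = (80.7×10³ × 7.9⁴)/(8 × 99.0³ × 1.9324)
    = 3.14327e+08 / 1.49998e+07 = 20.96 → 21 coils

21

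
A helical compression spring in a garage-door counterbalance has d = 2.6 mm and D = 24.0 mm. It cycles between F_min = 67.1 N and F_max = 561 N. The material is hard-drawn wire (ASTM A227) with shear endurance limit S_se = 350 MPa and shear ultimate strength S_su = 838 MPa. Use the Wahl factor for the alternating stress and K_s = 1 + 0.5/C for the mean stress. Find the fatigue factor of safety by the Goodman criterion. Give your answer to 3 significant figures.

0.237

C = D/d = 24.0/2.6 = 9.2308; K_W = (4C−1)/(4C−4)+0.615/C = 1.1577; K_s = 1+0.5/C = 1.0542
F_a = (F_max−F_min)/2 = 246.95 N; F_m = (F_max+F_min)/2 = 314.05 N
τ_a = K_W·8F_aD/(πd³) = 1.1577 × 858.7 = 994.15 MPa
τ_m = K_s·8F_mD/(πd³) = 1.0542 × 1092 = 1151.2 MPa
Goodman: 1/n_f = τ_a/S_se + τ_m/S_su = 994.15/350 + 1151.2/838 = 2.84044 + 1.37371 = 4.2142
n_f = 1/4.2142 = 0.2373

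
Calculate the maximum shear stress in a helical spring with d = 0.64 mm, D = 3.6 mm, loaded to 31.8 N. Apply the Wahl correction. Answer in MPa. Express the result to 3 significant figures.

Spring index C = D/d = 3.6/0.64 = 5.6250
K_W = (4C−1)/(4C−4) + 0.615/C = 21.500/18.500 + 0.1093 = 1.2715
τ₀ = 8FD/(πd³) = 8·31.8·3.6/(π·0.64³) = 915.84/0.82355 = 1112.1 MPa
τ_max = K·τ₀ = 1.2715 × 1112.1 = 1414 MPa

1410 MPa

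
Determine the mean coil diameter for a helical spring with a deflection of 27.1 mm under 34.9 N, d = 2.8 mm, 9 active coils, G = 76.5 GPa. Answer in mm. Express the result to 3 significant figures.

Required rate k = F/δ = 34.9/27.1 = 1.2878 N/mm
D = (Gd⁴/(8N_a·k))^(1/3) = (76.5×10³·2.8⁴/(8·9·1.2878))^(1/3)
  = (50711.3)^(1/3) = 37.0142 mm

37.0 mm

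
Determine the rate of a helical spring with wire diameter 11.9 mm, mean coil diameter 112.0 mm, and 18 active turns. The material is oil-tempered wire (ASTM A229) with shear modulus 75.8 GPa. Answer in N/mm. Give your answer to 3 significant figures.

7.51 N/mm

k = Gd⁴/(8D³N_a) = (75.8×10³ × 11.9⁴) / (8 × 112.0³ × 18)
  = 1.52005e+09 / 2.0231e+08 = 7.5135 N/mm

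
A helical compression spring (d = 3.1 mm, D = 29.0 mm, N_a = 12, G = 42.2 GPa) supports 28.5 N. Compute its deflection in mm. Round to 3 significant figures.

k = Gd⁴/(8D³N_a) = (42.2×10³)(3.1⁴)/(8·29.0³·12) = 1.6645 N/mm
δ = F/k = 28.5 / 1.6645 = 17.122 mm

17.1 mm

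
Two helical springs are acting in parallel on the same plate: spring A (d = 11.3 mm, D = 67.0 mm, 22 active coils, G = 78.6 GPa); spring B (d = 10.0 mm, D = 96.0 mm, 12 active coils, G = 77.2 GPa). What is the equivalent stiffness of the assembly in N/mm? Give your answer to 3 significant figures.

k_A = Gd⁴/(8D³N_a) = (78.6×10³)(11.3⁴)/(8·67.0³·22) = 24.21 N/mm
k_B = Gd⁴/(8D³N_a) = (77.2×10³)(10.0⁴)/(8·96.0³·12) = 9.0893 N/mm
Parallel: k_eq = 24.21 + 9.0893 = 33.3 N/mm

33.3 N/mm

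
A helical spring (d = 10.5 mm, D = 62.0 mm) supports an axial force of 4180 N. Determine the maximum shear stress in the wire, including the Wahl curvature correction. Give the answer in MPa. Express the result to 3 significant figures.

717 MPa

Spring index C = D/d = 62.0/10.5 = 5.9048
K_W = (4C−1)/(4C−4) + 0.615/C = 22.619/19.619 + 0.1042 = 1.2571
τ₀ = 8FD/(πd³) = 8·4180·62.0/(π·10.5³) = 2.07328e+06/3636.8 = 570.09 MPa
τ_max = K·τ₀ = 1.2571 × 570.09 = 716.64 MPa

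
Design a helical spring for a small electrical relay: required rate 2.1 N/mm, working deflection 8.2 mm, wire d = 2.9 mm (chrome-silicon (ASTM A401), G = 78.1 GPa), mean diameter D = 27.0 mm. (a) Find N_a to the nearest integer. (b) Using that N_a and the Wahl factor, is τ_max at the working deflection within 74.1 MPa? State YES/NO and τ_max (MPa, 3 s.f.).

(a) 17 coils; (b) YES, τ_max = 55.2 MPa

N_a = Gd⁴/(8D³k) = (78.1×10³)(2.9⁴)/(8·27.0³·2.1) = 16.7 → N_a = 17
Actual rate k = Gd⁴/(8D³·17) = 2.0635 N/mm
Working load F = kδ = 2.0635·8.2 = 16.921 N
C = 27.0/2.9 = 9.3103; K_W = (4C−1)/(4C−4)+0.615/C = 1.1563
τ_max = K_W·8FD/(πd³) = 1.1563·47.702 = 55.158 MPa
τ_max ≤ 74.1 MPa → acceptable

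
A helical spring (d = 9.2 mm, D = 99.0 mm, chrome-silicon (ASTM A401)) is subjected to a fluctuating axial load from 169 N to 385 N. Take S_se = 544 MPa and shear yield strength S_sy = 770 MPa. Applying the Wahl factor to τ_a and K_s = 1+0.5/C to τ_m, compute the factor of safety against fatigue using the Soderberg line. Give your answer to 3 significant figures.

C = D/d = 99.0/9.2 = 10.7609; K_W = (4C−1)/(4C−4)+0.615/C = 1.1340; K_s = 1+0.5/C = 1.0465
F_a = (F_max−F_min)/2 = 108 N; F_m = (F_max+F_min)/2 = 277 N
τ_a = K_W·8F_aD/(πd³) = 1.1340 × 34.965 = 39.65 MPa
τ_m = K_s·8F_mD/(πd³) = 1.0465 × 89.679 = 93.846 MPa
Soderberg: 1/n_f = τ_a/S_se + τ_m/S_sy = 39.65/544 + 93.846/770 = 0.07289 + 0.12188 = 0.19476
n_f = 1/0.19476 = 5.134

5.13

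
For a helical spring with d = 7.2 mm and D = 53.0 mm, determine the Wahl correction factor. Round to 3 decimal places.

C = D/d = 53.0/7.2 = 7.3611
K_W = (4C−1)/(4C−4) + 0.615/C = 28.444/25.444 + 0.0835 = 1.2015

1.201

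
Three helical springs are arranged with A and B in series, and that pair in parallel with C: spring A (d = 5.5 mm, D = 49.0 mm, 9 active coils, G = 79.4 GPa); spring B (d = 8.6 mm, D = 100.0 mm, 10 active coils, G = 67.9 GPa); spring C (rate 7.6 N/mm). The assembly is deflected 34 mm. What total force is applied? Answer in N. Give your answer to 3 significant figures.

k_A = Gd⁴/(8D³N_a) = (79.4×10³)(5.5⁴)/(8·49.0³·9) = 8.5773 N/mm
k_B = Gd⁴/(8D³N_a) = (67.9×10³)(8.6⁴)/(8·100.0³·10) = 4.6427 N/mm
Springs A,B series: k_AB = 1/(1/8.5773+1/4.6427) = 3.0123 N/mm; parallel with C: k_eq = 3.0123+7.6 = 10.612 N/mm
F = k_eq·δ = 10.612·34 = 360.82 N

361 N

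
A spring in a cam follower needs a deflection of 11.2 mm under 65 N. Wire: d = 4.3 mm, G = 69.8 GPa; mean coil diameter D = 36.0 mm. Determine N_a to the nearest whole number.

11

Required rate k = F/δ = 65/11.2 = 5.8036 N/mm
N_a = Gd⁴/(8D³k) = (69.8×10³ × 4.3⁴)/(8 × 36.0³ × 5.8036)
    = 2.38632e+07 / 2.16617e+06 = 11.02 → 11 coils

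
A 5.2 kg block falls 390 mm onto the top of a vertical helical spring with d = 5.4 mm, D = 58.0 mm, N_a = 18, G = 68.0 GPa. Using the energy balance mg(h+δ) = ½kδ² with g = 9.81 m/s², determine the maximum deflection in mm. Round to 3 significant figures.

k = Gd⁴/(8D³N_a) = (68.0×10³)(5.4⁴)/(8·58.0³·18) = 2.058 N/mm
W = mg = 5.2 × 9.81 = 51.012 N
½kδ² − Wδ − Wh = 0 → δ = (W + √(W² + 2kWh))/k
δ = (51.012 + √(2602.2 + 81885))/2.058 = (51.012 + 290.67)/2.058 = 166.03 mm

166 mm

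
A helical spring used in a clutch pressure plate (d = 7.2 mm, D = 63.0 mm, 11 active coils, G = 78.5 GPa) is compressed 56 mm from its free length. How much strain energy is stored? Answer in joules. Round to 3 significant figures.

k = Gd⁴/(8D³N_a) = (78.5×10³)(7.2⁴)/(8·63.0³·11) = 9.5873 N/mm
U = ½kδ² = 0.5 × 9.5873 × 56² = 15033 N·mm = 15.033 J

15.0 J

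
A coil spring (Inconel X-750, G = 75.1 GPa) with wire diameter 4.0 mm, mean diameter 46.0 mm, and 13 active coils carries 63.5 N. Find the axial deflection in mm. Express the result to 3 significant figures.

k = Gd⁴/(8D³N_a) = (75.1×10³)(4.0⁴)/(8·46.0³·13) = 1.8992 N/mm
δ = F/k = 63.5 / 1.8992 = 33.435 mm

33.4 mm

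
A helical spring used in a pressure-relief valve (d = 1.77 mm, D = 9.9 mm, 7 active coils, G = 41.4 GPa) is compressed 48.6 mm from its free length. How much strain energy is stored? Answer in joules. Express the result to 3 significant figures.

8.83 J

k = Gd⁴/(8D³N_a) = (41.4×10³)(1.77⁴)/(8·9.9³·7) = 7.4782 N/mm
U = ½kδ² = 0.5 × 7.4782 × 48.6² = 8831.7 N·mm = 8.8317 J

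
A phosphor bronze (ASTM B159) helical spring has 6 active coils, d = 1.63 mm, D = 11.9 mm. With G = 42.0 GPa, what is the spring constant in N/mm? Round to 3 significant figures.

3.67 N/mm

k = Gd⁴/(8D³N_a) = (42.0×10³ × 1.63⁴) / (8 × 11.9³ × 6)
  = 296483 / 80887.6 = 3.6654 N/mm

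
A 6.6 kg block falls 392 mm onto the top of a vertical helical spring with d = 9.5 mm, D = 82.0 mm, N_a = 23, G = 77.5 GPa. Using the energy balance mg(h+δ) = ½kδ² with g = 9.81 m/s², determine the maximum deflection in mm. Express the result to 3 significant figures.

101 mm

k = Gd⁴/(8D³N_a) = (77.5×10³)(9.5⁴)/(8·82.0³·23) = 6.2221 N/mm
W = mg = 6.6 × 9.81 = 64.746 N
½kδ² − Wδ − Wh = 0 → δ = (W + √(W² + 2kWh))/k
δ = (64.746 + √(4192 + 315839))/6.2221 = (64.746 + 565.71)/6.2221 = 101.33 mm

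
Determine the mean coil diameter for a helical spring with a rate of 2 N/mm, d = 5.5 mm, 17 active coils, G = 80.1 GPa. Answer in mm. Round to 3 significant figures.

D = (Gd⁴/(8N_a·k))^(1/3) = (80.1×10³·5.5⁴/(8·17·2))^(1/3)
  = (269472)^(1/3) = 64.5909 mm

64.6 mm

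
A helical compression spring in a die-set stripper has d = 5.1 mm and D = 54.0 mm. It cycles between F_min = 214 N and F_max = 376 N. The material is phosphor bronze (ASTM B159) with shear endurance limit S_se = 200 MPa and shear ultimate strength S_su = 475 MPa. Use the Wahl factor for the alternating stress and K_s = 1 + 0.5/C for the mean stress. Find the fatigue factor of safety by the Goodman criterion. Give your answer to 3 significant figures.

0.869

C = D/d = 54.0/5.1 = 10.5882; K_W = (4C−1)/(4C−4)+0.615/C = 1.1363; K_s = 1+0.5/C = 1.0472
F_a = (F_max−F_min)/2 = 81 N; F_m = (F_max+F_min)/2 = 295 N
τ_a = K_W·8F_aD/(πd³) = 1.1363 × 83.967 = 95.412 MPa
τ_m = K_s·8F_mD/(πd³) = 1.0472 × 305.81 = 320.25 MPa
Goodman: 1/n_f = τ_a/S_se + τ_m/S_su = 95.412/200 + 320.25/475 = 0.47706 + 0.67420 = 1.1513
n_f = 1/1.1513 = 0.8686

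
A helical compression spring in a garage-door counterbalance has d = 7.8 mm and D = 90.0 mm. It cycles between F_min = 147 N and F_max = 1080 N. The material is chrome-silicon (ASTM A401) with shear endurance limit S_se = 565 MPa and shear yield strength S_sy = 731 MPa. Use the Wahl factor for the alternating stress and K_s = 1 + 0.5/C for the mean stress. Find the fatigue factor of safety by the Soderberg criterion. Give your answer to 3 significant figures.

1.15

C = D/d = 90.0/7.8 = 11.5385; K_W = (4C−1)/(4C−4)+0.615/C = 1.1245; K_s = 1+0.5/C = 1.0433
F_a = (F_max−F_min)/2 = 466.5 N; F_m = (F_max+F_min)/2 = 613.5 N
τ_a = K_W·8F_aD/(πd³) = 1.1245 × 225.29 = 253.34 MPa
τ_m = K_s·8F_mD/(πd³) = 1.0433 × 296.29 = 309.13 MPa
Soderberg: 1/n_f = τ_a/S_se + τ_m/S_sy = 253.34/565 + 309.13/731 = 0.44838 + 0.42288 = 0.87126
n_f = 1/0.87126 = 1.148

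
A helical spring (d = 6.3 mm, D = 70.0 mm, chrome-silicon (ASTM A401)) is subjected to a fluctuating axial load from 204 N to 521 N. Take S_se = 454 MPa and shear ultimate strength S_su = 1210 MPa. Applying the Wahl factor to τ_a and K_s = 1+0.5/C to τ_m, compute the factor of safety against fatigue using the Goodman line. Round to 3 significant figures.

1.98

C = D/d = 70.0/6.3 = 11.1111; K_W = (4C−1)/(4C−4)+0.615/C = 1.1295; K_s = 1+0.5/C = 1.0450
F_a = (F_max−F_min)/2 = 158.5 N; F_m = (F_max+F_min)/2 = 362.5 N
τ_a = K_W·8F_aD/(πd³) = 1.1295 × 112.99 = 127.63 MPa
τ_m = K_s·8F_mD/(πd³) = 1.0450 × 258.42 = 270.05 MPa
Goodman: 1/n_f = τ_a/S_se + τ_m/S_su = 127.63/454 + 270.05/1210 = 0.28112 + 0.22318 = 0.5043
n_f = 1/0.5043 = 1.983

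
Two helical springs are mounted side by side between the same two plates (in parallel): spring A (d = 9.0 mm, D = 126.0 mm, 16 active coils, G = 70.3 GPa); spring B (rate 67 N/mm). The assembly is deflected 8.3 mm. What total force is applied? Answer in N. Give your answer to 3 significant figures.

k_A = Gd⁴/(8D³N_a) = (70.3×10³)(9.0⁴)/(8·126.0³·16) = 1.8014 N/mm
Parallel: k_eq = 1.8014 + 67 = 68.801 N/mm
F = k_eq·δ = 68.801·8.3 = 571.05 N

571 N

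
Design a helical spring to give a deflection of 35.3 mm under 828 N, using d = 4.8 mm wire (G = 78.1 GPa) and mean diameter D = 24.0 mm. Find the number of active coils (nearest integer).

16

Required rate k = F/δ = 828/35.3 = 23.456 N/mm
N_a = Gd⁴/(8D³k) = (78.1×10³ × 4.8⁴)/(8 × 24.0³ × 23.456)
    = 4.14587e+07 / 2.59406e+06 = 15.98 → 16 coils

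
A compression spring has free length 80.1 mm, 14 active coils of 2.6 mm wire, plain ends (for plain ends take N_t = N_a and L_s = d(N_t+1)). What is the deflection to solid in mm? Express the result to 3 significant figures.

41.1 mm

N_t = 14; L_s = 2.6·15 = 39 mm
δ_solid = L₀ − L_s = 80.1 − 39 = 41.1 mm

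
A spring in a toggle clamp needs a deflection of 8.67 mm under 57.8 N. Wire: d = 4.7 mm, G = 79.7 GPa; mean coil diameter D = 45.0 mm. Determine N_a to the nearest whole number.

8

Required rate k = F/δ = 57.8/8.67 = 6.6667 N/mm
N_a = Gd⁴/(8D³k) = (79.7×10³ × 4.7⁴)/(8 × 45.0³ × 6.6667)
    = 3.88911e+07 / 4.86e+06 = 8.002 → 8 coils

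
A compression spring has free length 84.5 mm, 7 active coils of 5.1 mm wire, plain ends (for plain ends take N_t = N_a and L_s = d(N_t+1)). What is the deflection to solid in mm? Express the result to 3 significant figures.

43.7 mm

N_t = 7; L_s = 5.1·8 = 40.8 mm
δ_solid = L₀ − L_s = 84.5 − 40.8 = 43.7 mm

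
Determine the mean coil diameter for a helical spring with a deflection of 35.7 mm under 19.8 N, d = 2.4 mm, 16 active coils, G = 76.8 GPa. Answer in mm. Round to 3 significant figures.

33.0 mm

Required rate k = F/δ = 19.8/35.7 = 0.55462 N/mm
D = (Gd⁴/(8N_a·k))^(1/3) = (76.8×10³·2.4⁴/(8·16·0.55462))^(1/3)
  = (35892.1)^(1/3) = 32.9863 mm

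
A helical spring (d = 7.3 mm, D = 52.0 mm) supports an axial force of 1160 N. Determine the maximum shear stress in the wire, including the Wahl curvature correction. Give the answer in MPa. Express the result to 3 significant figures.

477 MPa

Spring index C = D/d = 52.0/7.3 = 7.1233
K_W = (4C−1)/(4C−4) + 0.615/C = 27.493/24.493 + 0.0863 = 1.2088
τ₀ = 8FD/(πd³) = 8·1160·52.0/(π·7.3³) = 482560/1222.1 = 394.85 MPa
τ_max = K·τ₀ = 1.2088 × 394.85 = 477.3 MPa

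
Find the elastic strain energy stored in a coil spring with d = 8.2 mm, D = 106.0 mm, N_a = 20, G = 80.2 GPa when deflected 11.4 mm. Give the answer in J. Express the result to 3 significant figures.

k = Gd⁴/(8D³N_a) = (80.2×10³)(8.2⁴)/(8·106.0³·20) = 1.9028 N/mm
U = ½kδ² = 0.5 × 1.9028 × 11.4² = 123.64 N·mm = 0.12364 J

0.124 J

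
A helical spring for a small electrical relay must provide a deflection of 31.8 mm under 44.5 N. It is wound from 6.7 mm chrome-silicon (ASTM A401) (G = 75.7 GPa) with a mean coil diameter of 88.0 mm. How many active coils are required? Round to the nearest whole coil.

20

Required rate k = F/δ = 44.5/31.8 = 1.3994 N/mm
N_a = Gd⁴/(8D³k) = (75.7×10³ × 6.7⁴)/(8 × 88.0³ × 1.3994)
    = 1.52544e+08 / 7.62906e+06 = 20 → 20 coils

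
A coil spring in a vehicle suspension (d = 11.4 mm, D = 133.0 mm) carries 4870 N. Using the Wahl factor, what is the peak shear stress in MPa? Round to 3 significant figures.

1250 MPa

Spring index C = D/d = 133.0/11.4 = 11.6667
K_W = (4C−1)/(4C−4) + 0.615/C = 45.667/42.667 + 0.0527 = 1.1230
τ₀ = 8FD/(πd³) = 8·4870·133.0/(π·11.4³) = 5.18168e+06/4654.4 = 1113.3 MPa
τ_max = K·τ₀ = 1.1230 × 1113.3 = 1250.2 MPa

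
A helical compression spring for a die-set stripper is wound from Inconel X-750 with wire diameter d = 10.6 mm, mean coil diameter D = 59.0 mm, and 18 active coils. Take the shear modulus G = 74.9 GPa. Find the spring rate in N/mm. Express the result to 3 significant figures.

k = Gd⁴/(8D³N_a) = (74.9×10³ × 10.6⁴) / (8 × 59.0³ × 18)
  = 9.45595e+08 / 2.95746e+07 = 31.973 N/mm

32.0 N/mm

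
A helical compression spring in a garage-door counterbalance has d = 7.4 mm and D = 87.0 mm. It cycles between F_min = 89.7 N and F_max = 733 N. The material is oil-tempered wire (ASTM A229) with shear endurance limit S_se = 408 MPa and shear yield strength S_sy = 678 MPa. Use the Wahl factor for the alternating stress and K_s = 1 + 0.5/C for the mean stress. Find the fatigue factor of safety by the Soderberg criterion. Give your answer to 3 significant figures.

1.21

C = D/d = 87.0/7.4 = 11.7568; K_W = (4C−1)/(4C−4)+0.615/C = 1.1220; K_s = 1+0.5/C = 1.0425
F_a = (F_max−F_min)/2 = 321.65 N; F_m = (F_max+F_min)/2 = 411.35 N
τ_a = K_W·8F_aD/(πd³) = 1.1220 × 175.85 = 197.31 MPa
τ_m = K_s·8F_mD/(πd³) = 1.0425 × 224.89 = 234.46 MPa
Soderberg: 1/n_f = τ_a/S_se + τ_m/S_sy = 197.31/408 + 234.46/678 = 0.48361 + 0.34581 = 0.82942
n_f = 1/0.82942 = 1.206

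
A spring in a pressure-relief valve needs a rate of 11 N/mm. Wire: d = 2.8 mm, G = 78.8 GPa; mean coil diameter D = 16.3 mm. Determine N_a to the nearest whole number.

N_a = Gd⁴/(8D³k) = (78.8×10³ × 2.8⁴)/(8 × 16.3³ × 11)
    = 4.84349e+06 / 381106 = 12.71 → 13 coils

13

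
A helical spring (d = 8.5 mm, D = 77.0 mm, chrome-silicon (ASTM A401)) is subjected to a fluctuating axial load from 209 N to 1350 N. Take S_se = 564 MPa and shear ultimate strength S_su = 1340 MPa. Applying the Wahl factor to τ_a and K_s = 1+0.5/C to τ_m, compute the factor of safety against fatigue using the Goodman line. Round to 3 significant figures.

1.75

C = D/d = 77.0/8.5 = 9.0588; K_W = (4C−1)/(4C−4)+0.615/C = 1.1610; K_s = 1+0.5/C = 1.0552
F_a = (F_max−F_min)/2 = 570.5 N; F_m = (F_max+F_min)/2 = 779.5 N
τ_a = K_W·8F_aD/(πd³) = 1.1610 × 182.15 = 211.47 MPa
τ_m = K_s·8F_mD/(πd³) = 1.0552 × 248.88 = 262.62 MPa
Goodman: 1/n_f = τ_a/S_se + τ_m/S_su = 211.47/564 + 262.62/1340 = 0.37494 + 0.19598 = 0.57093
n_f = 1/0.57093 = 1.752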